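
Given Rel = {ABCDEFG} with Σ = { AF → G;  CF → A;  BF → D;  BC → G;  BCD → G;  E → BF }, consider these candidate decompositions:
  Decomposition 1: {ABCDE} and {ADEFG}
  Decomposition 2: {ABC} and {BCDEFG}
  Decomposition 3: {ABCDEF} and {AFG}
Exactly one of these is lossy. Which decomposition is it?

Decomposition 1: common = {ADE}, closure = {ABDEFG} → lossless.
Decomposition 2: common = {BC}, closure = {BCG} → lossy.
Decomposition 3: common = {AF}, closure = {AFG} → lossless.

Decomposition 2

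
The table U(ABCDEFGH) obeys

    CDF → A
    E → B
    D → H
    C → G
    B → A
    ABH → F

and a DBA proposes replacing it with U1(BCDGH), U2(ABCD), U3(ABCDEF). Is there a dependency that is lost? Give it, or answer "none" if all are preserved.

Check ABH → F: no single fragment contains all of {ABFH}, and the restricted closure of {ABH} across the fragments never reaches {F}.
CDF → A is preserved.
E → B is preserved.
D → H is preserved.
C → G is preserved.
B → A is preserved.

ABH → F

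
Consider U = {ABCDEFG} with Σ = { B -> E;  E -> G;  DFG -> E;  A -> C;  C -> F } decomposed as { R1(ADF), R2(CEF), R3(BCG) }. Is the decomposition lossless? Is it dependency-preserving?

Lossless test (chase): Rows 2 and 3 agree on C; apply C→F and equate their F entries. No row becomes fully distinguished — the join is lossy.
Dependency preservation: the restricted closure of {B} across the fragments never reaches {E}, so B → E cannot be enforced without a join — not preserved.

lossy and not dependency-preserving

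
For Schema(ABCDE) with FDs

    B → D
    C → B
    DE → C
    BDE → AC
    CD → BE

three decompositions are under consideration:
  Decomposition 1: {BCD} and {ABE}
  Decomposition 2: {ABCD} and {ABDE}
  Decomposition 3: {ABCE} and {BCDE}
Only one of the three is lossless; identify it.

Decomposition 1: common = {B}, closure = {BD} → lossy.
Decomposition 2: common = {ABD}, closure = {ABD} → lossy.
Decomposition 3: common = {BCE}, closure = {ABCDE} → lossless.

Decomposition 3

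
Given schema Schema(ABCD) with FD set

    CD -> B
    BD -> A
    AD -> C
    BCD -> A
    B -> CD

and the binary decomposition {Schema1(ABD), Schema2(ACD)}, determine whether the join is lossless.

Yes

Common attributes: Schema1 ∩ Schema2 = {AD}.
Closure of {AD}: AD → C applies, adding C; CD → B applies, adding B. So (AD)⁺ = {ABCD}.
This closure contains every attribute of Schema1, so Schema1 ∩ Schema2 → Schema1. The join is lossless.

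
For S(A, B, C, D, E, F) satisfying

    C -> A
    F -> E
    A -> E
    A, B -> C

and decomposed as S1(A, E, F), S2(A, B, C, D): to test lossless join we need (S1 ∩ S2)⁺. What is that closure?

S1 ∩ S2 = {A}.
A → E applies, adding E
Closure: {A, E}.

A, E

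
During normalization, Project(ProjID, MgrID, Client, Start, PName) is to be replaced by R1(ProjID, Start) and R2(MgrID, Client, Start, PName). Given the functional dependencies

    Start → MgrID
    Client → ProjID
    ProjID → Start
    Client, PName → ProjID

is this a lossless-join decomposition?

No

Common attributes: R1 ∩ R2 = {Start}.
Closure of {Start}: Start → MgrID applies, adding MgrID. So (Start)⁺ = {MgrID, Start}.
The closure contains neither all of R1 = {ProjID, Start} nor all of R2 = {MgrID, Client, Start, PName}, so the common attributes are not a superkey of either fragment. The join is lossy.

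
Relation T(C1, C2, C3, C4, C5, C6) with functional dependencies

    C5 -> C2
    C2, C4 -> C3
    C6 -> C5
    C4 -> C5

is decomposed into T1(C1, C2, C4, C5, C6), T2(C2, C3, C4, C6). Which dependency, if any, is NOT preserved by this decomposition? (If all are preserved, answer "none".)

C5 → C2 lies within T1.
C2, C4 → C3 lies within T2.
C6 → C5 lies within T1.
C4 → C5 lies within T1.
Every dependency is enforceable on the fragments, so the decomposition is dependency-preserving.

none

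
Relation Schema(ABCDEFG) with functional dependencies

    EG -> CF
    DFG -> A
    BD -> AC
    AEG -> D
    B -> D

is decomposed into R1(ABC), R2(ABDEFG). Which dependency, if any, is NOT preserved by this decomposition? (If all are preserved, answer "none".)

Check EG → CF: no single fragment contains all of {CEFG}, and the restricted closure of {EG} across the fragments never reaches {CF}.
DFG → A is preserved.
BD → AC is preserved.
AEG → D is preserved.
B → D is preserved.

EG -> CF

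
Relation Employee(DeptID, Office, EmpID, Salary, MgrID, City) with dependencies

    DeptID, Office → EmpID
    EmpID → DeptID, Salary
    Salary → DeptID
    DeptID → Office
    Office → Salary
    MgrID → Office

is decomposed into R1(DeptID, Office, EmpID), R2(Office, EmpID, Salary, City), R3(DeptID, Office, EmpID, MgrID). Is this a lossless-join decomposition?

Chase test. Columns are DeptID, Office, EmpID, Salary, MgrID, City; row i has aⱼ where attribute j ∈ Ri, else bᵢⱼ.
Initial tableau (one row per fragment):
  row 1: a1 a2 a3 b14 b15 b16
  row 2: b21 a2 a3 a4 b25 a6
  row 3: a1 a2 a3 b34 a5 b36
Rows 1 and 2 agree on EmpID; apply EmpID→DeptID, Salary and equate their DeptID, Salary entries.
Rows 1 and 3 agree on EmpID; apply EmpID→DeptID, Salary and equate their DeptID, Salary entries.
No row becomes fully distinguished — the join is lossy.

No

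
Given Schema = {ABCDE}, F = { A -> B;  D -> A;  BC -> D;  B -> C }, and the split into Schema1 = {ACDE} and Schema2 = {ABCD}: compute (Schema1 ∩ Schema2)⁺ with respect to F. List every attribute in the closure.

ABCD

Schema1 ∩ Schema2 = {ACD}.
A → B applies, adding B
Closure: {ABCD}.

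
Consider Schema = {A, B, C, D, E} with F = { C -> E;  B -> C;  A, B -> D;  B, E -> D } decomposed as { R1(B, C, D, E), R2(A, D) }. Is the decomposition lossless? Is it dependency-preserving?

lossy but dependency-preserving

Lossless test: (D)⁺ = {D}, which is a superkey of neither fragment — lossy.
Dependency preservation: A, B → D is not contained in any single fragment, but the restricted closure of its left-hand side across the fragments still reaches the right-hand side; the remaining FDs each lie inside some fragment. All dependencies are preserved.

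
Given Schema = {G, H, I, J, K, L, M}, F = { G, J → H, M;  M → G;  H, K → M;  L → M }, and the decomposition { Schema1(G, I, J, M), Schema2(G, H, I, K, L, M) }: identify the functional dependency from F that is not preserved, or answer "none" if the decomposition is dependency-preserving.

Check G, J → H, M: no single fragment contains all of {G, H, J, M}, and the restricted closure of {G, J} across the fragments never reaches {H, M}.
M → G is preserved.
H, K → M is preserved.
L → M is preserved.

G, J → H, M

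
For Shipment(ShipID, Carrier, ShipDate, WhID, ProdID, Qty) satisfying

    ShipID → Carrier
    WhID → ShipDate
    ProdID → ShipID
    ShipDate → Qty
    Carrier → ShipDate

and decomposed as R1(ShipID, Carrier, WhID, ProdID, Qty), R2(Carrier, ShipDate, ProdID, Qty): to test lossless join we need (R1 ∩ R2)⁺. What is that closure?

R1 ∩ R2 = {Carrier, ProdID, Qty}.
ProdID → ShipID applies, adding ShipID
Carrier → ShipDate applies, adding ShipDate
Closure: {ShipID, Carrier, ShipDate, ProdID, Qty}.

ShipID, Carrier, ShipDate, ProdID, Qty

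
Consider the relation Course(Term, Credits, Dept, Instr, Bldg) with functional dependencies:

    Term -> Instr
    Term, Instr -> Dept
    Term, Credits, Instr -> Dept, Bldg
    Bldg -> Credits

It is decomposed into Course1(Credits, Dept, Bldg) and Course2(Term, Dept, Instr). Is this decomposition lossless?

Common attributes: Course1 ∩ Course2 = {Dept}.
No dependency enlarges {Dept}, so (Dept)⁺ = {Dept}.
The closure contains neither all of Course1 = {Credits, Dept, Bldg} nor all of Course2 = {Term, Dept, Instr}, so the common attributes are not a superkey of either fragment. The join is lossy.

No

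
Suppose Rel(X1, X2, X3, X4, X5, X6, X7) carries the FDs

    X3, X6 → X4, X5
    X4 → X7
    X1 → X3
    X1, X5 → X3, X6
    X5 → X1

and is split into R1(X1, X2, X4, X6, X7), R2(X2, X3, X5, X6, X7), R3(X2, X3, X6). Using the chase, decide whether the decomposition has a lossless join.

No

Chase test. Columns are X1, X2, X3, X4, X5, X6, X7; row i has aⱼ where attribute j ∈ Ri, else bᵢⱼ.
Initial tableau (one row per fragment):
  row 1: a1 a2 b13 a4 b15 a6 a7
  row 2: b21 a2 a3 b24 a5 a6 a7
  row 3: b31 a2 a3 b34 b35 a6 b37
Rows 2 and 3 agree on X3, X6; apply X3, X6→X4, X5 and equate their X4, X5 entries.
Rows 2 and 3 agree on X4; apply X4→X7 and equate their X7 entries.
Rows 2 and 3 agree on X5; apply X5→X1 and equate their X1 entries.
No row becomes fully distinguished — the join is lossy.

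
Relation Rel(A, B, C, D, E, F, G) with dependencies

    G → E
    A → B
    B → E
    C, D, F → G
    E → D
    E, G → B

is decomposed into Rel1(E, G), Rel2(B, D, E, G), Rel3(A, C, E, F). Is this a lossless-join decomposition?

No

Chase test. Columns are A, B, C, D, E, F, G; row i has aⱼ where attribute j ∈ Reli, else bᵢⱼ.
Initial tableau (one row per fragment):
  row 1: b11 b12 b13 b14 a5 b16 a7
  row 2: b21 a2 b23 a4 a5 b26 a7
  row 3: a1 b32 a3 b34 a5 a6 b37
Rows 1 and 2 agree on E; apply E→D and equate their D entries.
Rows 1 and 3 agree on E; apply E→D and equate their D entries.
Rows 1 and 2 agree on E, G; apply E, G→B and equate their B entries.
No row becomes fully distinguished — the join is lossy.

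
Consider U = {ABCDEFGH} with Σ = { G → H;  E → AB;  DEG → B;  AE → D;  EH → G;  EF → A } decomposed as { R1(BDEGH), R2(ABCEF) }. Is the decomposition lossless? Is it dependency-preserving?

lossy but dependency-preserving

Lossless test: (BE)⁺ = {ABDE}, which is a superkey of neither fragment — lossy.
Dependency preservation: AE → D is not contained in any single fragment, but the restricted closure of its left-hand side across the fragments still reaches the right-hand side; the remaining FDs each lie inside some fragment. All dependencies are preserved.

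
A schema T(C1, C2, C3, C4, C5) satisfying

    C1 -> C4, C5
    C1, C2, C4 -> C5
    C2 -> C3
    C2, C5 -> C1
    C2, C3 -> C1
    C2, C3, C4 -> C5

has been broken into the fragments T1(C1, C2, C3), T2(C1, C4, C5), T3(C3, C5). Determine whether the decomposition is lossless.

Yes

Chase test. Columns are C1, C2, C3, C4, C5; row i has aⱼ where attribute j ∈ Ti, else bᵢⱼ.
Initial tableau (one row per fragment):
  row 1: a1 a2 a3 b14 b15
  row 2: a1 b22 b23 a4 a5
  row 3: b31 b32 a3 b34 a5
Rows 1 and 2 agree on C1; apply C1→C4, C5 and equate their C4, C5 entries.
Row 1 is now all distinguished symbols — the join is lossless.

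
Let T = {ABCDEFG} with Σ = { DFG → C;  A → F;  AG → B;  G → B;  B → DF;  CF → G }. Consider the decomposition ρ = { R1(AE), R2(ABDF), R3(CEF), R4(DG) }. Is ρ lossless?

Chase test. Columns are ABCDEFG; row i has aⱼ where attribute j ∈ Ri, else bᵢⱼ.
Initial tableau (one row per fragment):
  row 1: a1 b12 b13 b14 a5 b16 b17
  row 2: a1 a2 b23 a4 b25 a6 b27
  row 3: b31 b32 a3 b34 a5 a6 b37
  row 4: b41 b42 b43 a4 b45 b46 a7
Rows 1 and 2 agree on A; apply A→F and equate their F entries.
No row becomes fully distinguished — the join is lossy.

No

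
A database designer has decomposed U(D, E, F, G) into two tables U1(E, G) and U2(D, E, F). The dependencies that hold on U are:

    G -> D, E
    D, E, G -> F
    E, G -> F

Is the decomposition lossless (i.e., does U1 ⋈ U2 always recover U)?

No

Common attributes: U1 ∩ U2 = {E}.
No dependency enlarges {E}, so (E)⁺ = {E}.
The closure contains neither all of U1 = {E, G} nor all of U2 = {D, E, F}, so the common attributes are not a superkey of either fragment. The join is lossy.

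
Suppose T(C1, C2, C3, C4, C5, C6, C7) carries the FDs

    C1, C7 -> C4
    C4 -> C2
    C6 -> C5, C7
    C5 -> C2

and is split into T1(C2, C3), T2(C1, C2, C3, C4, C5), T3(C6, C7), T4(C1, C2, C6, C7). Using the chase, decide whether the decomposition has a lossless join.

No

Chase test. Columns are C1, C2, C3, C4, C5, C6, C7; row i has aⱼ where attribute j ∈ Ti, else bᵢⱼ.
Initial tableau (one row per fragment):
  row 1: b11 a2 a3 b14 b15 b16 b17
  row 2: a1 a2 a3 a4 a5 b26 b27
  row 3: b31 b32 b33 b34 b35 a6 a7
  row 4: a1 a2 b43 b44 b45 a6 a7
Rows 3 and 4 agree on C6; apply C6→C5, C7 and equate their C5, C7 entries.
Rows 3 and 4 agree on C5; apply C5→C2 and equate their C2 entries.
No row becomes fully distinguished — the join is lossy.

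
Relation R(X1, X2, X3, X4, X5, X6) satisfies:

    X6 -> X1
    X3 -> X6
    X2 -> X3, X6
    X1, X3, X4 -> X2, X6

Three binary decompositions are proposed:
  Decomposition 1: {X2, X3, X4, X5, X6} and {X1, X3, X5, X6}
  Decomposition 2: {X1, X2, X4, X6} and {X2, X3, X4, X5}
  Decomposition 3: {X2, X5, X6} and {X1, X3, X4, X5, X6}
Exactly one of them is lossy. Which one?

Decomposition 1: common = {X3, X5, X6}, closure = {X1, X3, X5, X6} → lossless.
Decomposition 2: common = {X2, X4}, closure = {X1, X2, X3, X4, X6} → lossless.
Decomposition 3: common = {X5, X6}, closure = {X1, X5, X6} → lossy.

Decomposition 3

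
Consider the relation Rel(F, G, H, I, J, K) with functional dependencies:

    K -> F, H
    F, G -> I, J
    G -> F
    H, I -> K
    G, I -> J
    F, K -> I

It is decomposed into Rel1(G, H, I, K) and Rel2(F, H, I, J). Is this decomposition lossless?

No

Common attributes: Rel1 ∩ Rel2 = {H, I}.
Closure of {H, I}: H, I → K applies, adding K; K → F, H applies, adding F. So (H, I)⁺ = {F, H, I, K}.
The closure contains neither all of Rel1 = {G, H, I, K} nor all of Rel2 = {F, H, I, J}, so the common attributes are not a superkey of either fragment. The join is lossy.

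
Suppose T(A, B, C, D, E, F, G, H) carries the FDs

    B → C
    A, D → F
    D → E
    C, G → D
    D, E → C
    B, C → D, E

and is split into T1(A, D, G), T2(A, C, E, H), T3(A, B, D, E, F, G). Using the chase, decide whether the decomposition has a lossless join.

No

Chase test. Columns are A, B, C, D, E, F, G, H; row i has aⱼ where attribute j ∈ Ti, else bᵢⱼ.
Initial tableau (one row per fragment):
  row 1: a1 b12 b13 a4 b15 b16 a7 b18
  row 2: a1 b22 a3 b24 a5 b26 b27 a8
  row 3: a1 a2 b33 a4 a5 a6 a7 b38
Rows 1 and 3 agree on A, D; apply A, D→F and equate their F entries.
Rows 1 and 3 agree on D; apply D→E and equate their E entries.
Rows 1 and 3 agree on D, E; apply D, E→C and equate their C entries.
No row becomes fully distinguished — the join is lossy.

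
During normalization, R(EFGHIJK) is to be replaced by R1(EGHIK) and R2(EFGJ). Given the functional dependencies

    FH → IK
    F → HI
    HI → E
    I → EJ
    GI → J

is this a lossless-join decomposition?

No

Common attributes: R1 ∩ R2 = {EG}.
No dependency enlarges {EG}, so (EG)⁺ = {EG}.
The closure contains neither all of R1 = {EGHIK} nor all of R2 = {EFGJ}, so the common attributes are not a superkey of either fragment. The join is lossy.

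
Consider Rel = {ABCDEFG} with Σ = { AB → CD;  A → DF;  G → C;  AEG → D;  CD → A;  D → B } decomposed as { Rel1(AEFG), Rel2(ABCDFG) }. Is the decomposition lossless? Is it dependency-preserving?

lossless and dependency-preserving

Lossless test: (AFG)⁺ = {ABCDFG}, which contains all of one fragment — lossless.
Dependency preservation: AEG → D is not contained in any single fragment, but the restricted closure of its left-hand side across the fragments still reaches the right-hand side; the remaining FDs each lie inside some fragment. All dependencies are preserved.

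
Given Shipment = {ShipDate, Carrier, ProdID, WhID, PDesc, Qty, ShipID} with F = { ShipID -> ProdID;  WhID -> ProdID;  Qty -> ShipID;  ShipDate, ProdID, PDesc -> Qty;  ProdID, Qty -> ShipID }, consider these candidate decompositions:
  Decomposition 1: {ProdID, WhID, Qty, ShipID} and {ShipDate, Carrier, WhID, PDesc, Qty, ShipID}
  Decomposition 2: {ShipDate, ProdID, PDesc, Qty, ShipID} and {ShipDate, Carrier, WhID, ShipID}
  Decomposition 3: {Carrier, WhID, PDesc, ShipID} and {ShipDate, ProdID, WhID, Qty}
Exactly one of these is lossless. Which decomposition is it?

Decomposition 1

Decomposition 1: common = {WhID, Qty, ShipID}, closure = {ProdID, WhID, Qty, ShipID} → lossless.
Decomposition 2: common = {ShipDate, ShipID}, closure = {ShipDate, ProdID, ShipID} → lossy.
Decomposition 3: common = {WhID}, closure = {ProdID, WhID} → lossy.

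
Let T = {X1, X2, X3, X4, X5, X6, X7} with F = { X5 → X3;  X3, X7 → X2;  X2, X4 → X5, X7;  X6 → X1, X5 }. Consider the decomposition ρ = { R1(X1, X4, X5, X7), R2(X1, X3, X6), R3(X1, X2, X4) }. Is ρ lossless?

No

Chase test. Columns are X1, X2, X3, X4, X5, X6, X7; row i has aⱼ where attribute j ∈ Ri, else bᵢⱼ.
Initial tableau (one row per fragment):
  row 1: a1 b12 b13 a4 a5 b16 a7
  row 2: a1 b22 a3 b24 b25 a6 b27
  row 3: a1 a2 b33 a4 b35 b36 b37
No row becomes fully distinguished — the join is lossy.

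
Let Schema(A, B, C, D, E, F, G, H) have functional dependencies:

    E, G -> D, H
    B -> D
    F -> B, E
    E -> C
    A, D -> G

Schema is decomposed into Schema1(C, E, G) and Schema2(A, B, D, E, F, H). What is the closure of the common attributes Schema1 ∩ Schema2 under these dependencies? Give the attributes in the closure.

C, E

Schema1 ∩ Schema2 = {E}.
E → C applies, adding C
Closure: {C, E}.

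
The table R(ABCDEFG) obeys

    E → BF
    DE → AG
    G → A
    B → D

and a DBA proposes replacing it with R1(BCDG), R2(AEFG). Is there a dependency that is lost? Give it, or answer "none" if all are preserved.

Check E → BF: no single fragment contains all of {BEF}, and the restricted closure of {E} across the fragments never reaches {BF}.
DE → AG is preserved.
G → A is preserved.
B → D is preserved.

E → BF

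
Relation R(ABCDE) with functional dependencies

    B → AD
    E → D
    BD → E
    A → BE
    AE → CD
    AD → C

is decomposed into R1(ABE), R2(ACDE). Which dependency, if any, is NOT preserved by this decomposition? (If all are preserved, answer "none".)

B → AD: restricted closure across fragments reaches AD.
E → D lies within R2.
BD → E: restricted closure across fragments reaches E.
A → BE lies within R1.
AE → CD lies within R2.
AD → C lies within R2.
Every dependency is enforceable on the fragments, so the decomposition is dependency-preserving.

none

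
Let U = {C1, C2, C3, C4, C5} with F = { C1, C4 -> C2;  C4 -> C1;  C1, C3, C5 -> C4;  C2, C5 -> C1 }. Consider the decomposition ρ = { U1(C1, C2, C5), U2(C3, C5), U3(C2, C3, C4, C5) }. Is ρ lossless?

Chase test. Columns are C1, C2, C3, C4, C5; row i has aⱼ where attribute j ∈ Ui, else bᵢⱼ.
Initial tableau (one row per fragment):
  row 1: a1 a2 b13 b14 a5
  row 2: b21 b22 a3 b24 a5
  row 3: b31 a2 a3 a4 a5
Rows 1 and 3 agree on C2, C5; apply C2, C5→C1 and equate their C1 entries.
Row 3 is now all distinguished symbols — the join is lossless.

Yes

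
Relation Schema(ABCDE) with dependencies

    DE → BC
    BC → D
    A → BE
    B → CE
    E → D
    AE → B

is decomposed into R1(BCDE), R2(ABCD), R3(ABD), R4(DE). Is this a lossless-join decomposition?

Chase test. Columns are ABCDE; row i has aⱼ where attribute j ∈ Ri, else bᵢⱼ.
Initial tableau (one row per fragment):
  row 1: b11 a2 a3 a4 a5
  row 2: a1 a2 a3 a4 b25
  row 3: a1 a2 b33 a4 b35
  row 4: b41 b42 b43 a4 a5
Rows 1 and 4 agree on DE; apply DE→BC and equate their BC entries.
Rows 2 and 3 agree on A; apply A→BE and equate their BE entries.
Rows 1 and 2 agree on B; apply B→CE and equate their CE entries.
Rows 1 and 3 agree on B; apply B→CE and equate their CE entries.
Row 2 is now all distinguished symbols — the join is lossless.

Yes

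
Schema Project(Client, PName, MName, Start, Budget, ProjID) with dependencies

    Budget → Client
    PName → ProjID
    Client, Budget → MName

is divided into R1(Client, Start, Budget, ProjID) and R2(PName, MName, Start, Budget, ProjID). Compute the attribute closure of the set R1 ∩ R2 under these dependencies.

Client, MName, Start, Budget, ProjID

R1 ∩ R2 = {Start, Budget, ProjID}.
Budget → Client applies, adding Client
Client, Budget → MName applies, adding MName
Closure: {Client, MName, Start, Budget, ProjID}.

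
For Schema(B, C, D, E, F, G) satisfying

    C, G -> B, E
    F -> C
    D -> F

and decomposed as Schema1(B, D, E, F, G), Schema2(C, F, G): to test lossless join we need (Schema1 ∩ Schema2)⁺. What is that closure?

Schema1 ∩ Schema2 = {F, G}.
F → C applies, adding C
C, G → B, E applies, adding B, E
Closure: {B, C, E, F, G}.

B, C, E, F, G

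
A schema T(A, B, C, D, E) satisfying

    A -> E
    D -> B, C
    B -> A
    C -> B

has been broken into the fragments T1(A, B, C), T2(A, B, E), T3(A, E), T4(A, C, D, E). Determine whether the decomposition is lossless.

Yes

Chase test. Columns are A, B, C, D, E; row i has aⱼ where attribute j ∈ Ti, else bᵢⱼ.
Initial tableau (one row per fragment):
  row 1: a1 a2 a3 b14 b15
  row 2: a1 a2 b23 b24 a5
  row 3: a1 b32 b33 b34 a5
  row 4: a1 b42 a3 a4 a5
Rows 1 and 2 agree on A; apply A→E and equate their E entries.
Rows 1 and 4 agree on C; apply C→B and equate their B entries.
Row 4 is now all distinguished symbols — the join is lossless.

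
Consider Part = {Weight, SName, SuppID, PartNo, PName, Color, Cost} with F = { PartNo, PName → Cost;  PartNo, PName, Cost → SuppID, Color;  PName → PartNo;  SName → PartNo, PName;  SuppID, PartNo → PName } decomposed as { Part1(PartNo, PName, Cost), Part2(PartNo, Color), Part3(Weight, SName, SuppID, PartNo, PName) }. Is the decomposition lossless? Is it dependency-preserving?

Lossless test (chase): Rows 1 and 3 agree on PartNo, PName; apply PartNo, PName→Cost and equate their Cost entries. Rows 1 and 3 agree on PartNo, PName, Cost; apply PartNo, PName, Cost→SuppID, Color and equate their SuppID, Color entries. No row becomes fully distinguished — the join is lossy.
Dependency preservation: the restricted closure of {PartNo, PName, Cost} across the fragments never reaches {SuppID, Color}, so PartNo, PName, Cost → SuppID, Color cannot be enforced without a join — not preserved.

lossy and not dependency-preserving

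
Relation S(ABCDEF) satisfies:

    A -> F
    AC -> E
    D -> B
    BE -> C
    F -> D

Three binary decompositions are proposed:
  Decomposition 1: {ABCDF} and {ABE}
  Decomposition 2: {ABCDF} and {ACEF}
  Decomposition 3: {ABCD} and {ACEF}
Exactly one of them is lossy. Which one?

Decomposition 1

Decomposition 1: common = {AB}, closure = {ABDF} → lossy.
Decomposition 2: common = {ACF}, closure = {ABCDEF} → lossless.
Decomposition 3: common = {AC}, closure = {ABCDEF} → lossless.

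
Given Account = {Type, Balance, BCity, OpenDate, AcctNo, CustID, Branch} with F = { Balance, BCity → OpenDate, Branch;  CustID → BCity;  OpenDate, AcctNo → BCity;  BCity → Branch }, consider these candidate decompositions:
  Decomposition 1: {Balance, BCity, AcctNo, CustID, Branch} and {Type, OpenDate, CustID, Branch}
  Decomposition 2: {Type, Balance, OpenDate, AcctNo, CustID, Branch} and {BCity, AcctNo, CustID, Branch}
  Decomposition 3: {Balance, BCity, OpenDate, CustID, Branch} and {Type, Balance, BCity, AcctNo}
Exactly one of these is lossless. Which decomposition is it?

Decomposition 2

Decomposition 1: common = {CustID, Branch}, closure = {BCity, CustID, Branch} → lossy.
Decomposition 2: common = {AcctNo, CustID, Branch}, closure = {BCity, AcctNo, CustID, Branch} → lossless.
Decomposition 3: common = {Balance, BCity}, closure = {Balance, BCity, OpenDate, Branch} → lossy.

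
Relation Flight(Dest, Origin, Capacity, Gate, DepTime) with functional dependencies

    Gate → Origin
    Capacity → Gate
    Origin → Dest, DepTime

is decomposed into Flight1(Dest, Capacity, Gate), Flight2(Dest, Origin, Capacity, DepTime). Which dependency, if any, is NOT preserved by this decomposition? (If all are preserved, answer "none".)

Gate → Origin

Check Gate → Origin: no single fragment contains all of {Origin, Gate}, and the restricted closure of {Gate} across the fragments never reaches {Origin}.
Capacity → Gate is preserved.
Origin → Dest, DepTime is preserved.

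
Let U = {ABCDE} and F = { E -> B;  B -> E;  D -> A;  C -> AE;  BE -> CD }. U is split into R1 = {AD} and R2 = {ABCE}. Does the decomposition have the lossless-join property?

Common attributes: R1 ∩ R2 = {A}.
No dependency enlarges {A}, so (A)⁺ = {A}.
The closure contains neither all of R1 = {AD} nor all of R2 = {ABCE}, so the common attributes are not a superkey of either fragment. The join is lossy.

No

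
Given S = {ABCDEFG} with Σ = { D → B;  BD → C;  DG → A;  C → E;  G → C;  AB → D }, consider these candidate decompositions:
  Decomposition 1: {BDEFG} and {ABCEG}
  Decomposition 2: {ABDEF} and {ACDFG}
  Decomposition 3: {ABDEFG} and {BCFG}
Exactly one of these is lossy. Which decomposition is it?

Decomposition 1

Decomposition 1: common = {BEG}, closure = {BCEG} → lossy.
Decomposition 2: common = {ADF}, closure = {ABCDEF} → lossless.
Decomposition 3: common = {BFG}, closure = {BCEFG} → lossless.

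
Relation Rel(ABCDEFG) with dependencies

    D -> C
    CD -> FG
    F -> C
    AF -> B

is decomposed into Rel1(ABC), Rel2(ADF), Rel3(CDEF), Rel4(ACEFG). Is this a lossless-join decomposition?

No

Chase test. Columns are ABCDEFG; row i has aⱼ where attribute j ∈ Reli, else bᵢⱼ.
Initial tableau (one row per fragment):
  row 1: a1 a2 a3 b14 b15 b16 b17
  row 2: a1 b22 b23 a4 b25 a6 b27
  row 3: b31 b32 a3 a4 a5 a6 b37
  row 4: a1 b42 a3 b44 a5 a6 a7
Rows 2 and 3 agree on D; apply D→C and equate their C entries.
Rows 2 and 3 agree on CD; apply CD→FG and equate their FG entries.
Rows 2 and 4 agree on AF; apply AF→B and equate their B entries.
No row becomes fully distinguished — the join is lossy.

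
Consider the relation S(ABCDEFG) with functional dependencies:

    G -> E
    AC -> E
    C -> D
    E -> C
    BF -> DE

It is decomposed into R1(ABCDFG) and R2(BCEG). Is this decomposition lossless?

Common attributes: R1 ∩ R2 = {BCG}.
Closure of {BCG}: G → E applies, adding E; C → D applies, adding D. So (BCG)⁺ = {BCDEG}.
This closure contains every attribute of R2, so R1 ∩ R2 → R2. The join is lossless.

Yes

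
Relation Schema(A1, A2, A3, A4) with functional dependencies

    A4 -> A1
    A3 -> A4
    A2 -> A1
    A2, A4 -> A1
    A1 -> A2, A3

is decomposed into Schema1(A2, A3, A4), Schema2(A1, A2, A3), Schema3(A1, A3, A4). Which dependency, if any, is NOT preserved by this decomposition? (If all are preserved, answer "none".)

A4 → A1 lies within Schema3.
A3 → A4 lies within Schema1.
A2 → A1 lies within Schema2.
A2, A4 → A1: restricted closure across fragments reaches A1.
A1 → A2, A3 lies within Schema2.
Every dependency is enforceable on the fragments, so the decomposition is dependency-preserving.

none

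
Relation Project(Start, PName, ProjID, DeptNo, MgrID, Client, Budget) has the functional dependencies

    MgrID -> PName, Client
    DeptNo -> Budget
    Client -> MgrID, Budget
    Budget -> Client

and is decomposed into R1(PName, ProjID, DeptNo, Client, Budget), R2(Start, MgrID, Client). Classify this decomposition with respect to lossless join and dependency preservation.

lossy but dependency-preserving

Lossless test: (Client)⁺ = {PName, MgrID, Client, Budget}, which is a superkey of neither fragment — lossy.
Dependency preservation: MgrID → PName, Client; Client → MgrID, Budget are not contained in any single fragment, but the restricted closure of each left-hand side across the fragments still reaches the right-hand side; the remaining FDs each lie inside some fragment. All dependencies are preserved.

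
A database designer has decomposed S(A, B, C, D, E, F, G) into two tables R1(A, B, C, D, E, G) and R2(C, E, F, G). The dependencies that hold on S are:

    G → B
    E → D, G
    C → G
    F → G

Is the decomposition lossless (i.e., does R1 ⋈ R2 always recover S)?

Common attributes: R1 ∩ R2 = {C, E, G}.
Closure of {C, E, G}: G → B applies, adding B; E → D, G applies, adding D. So (C, E, G)⁺ = {B, C, D, E, G}.
The closure contains neither all of R1 = {A, B, C, D, E, G} nor all of R2 = {C, E, F, G}, so the common attributes are not a superkey of either fragment. The join is lossy.

No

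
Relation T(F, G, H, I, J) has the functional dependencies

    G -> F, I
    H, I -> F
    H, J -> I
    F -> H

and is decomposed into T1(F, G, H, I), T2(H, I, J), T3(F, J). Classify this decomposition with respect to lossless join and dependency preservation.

Lossless test (chase): Rows 1 and 2 agree on H, I; apply H, I→F and equate their F entries. Rows 1 and 3 agree on F; apply F→H and equate their H entries. Rows 2 and 3 agree on H, J; apply H, J→I and equate their I entries. No row becomes fully distinguished — the join is lossy.
Dependency preservation: every FD's attributes lie within a single fragment, so each can be enforced locally — preserved.

lossy but dependency-preserving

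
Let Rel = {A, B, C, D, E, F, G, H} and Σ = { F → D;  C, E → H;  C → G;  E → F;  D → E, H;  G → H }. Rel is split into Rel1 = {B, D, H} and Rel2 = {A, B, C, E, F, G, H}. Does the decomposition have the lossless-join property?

No

Common attributes: Rel1 ∩ Rel2 = {B, H}.
No dependency enlarges {B, H}, so (B, H)⁺ = {B, H}.
The closure contains neither all of Rel1 = {B, D, H} nor all of Rel2 = {A, B, C, E, F, G, H}, so the common attributes are not a superkey of either fragment. The join is lossy.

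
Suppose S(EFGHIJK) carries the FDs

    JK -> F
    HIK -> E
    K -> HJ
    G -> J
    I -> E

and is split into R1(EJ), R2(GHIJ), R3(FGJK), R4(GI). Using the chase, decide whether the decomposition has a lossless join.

No

Chase test. Columns are EFGHIJK; row i has aⱼ where attribute j ∈ Ri, else bᵢⱼ.
Initial tableau (one row per fragment):
  row 1: a1 b12 b13 b14 b15 a6 b17
  row 2: b21 b22 a3 a4 a5 a6 b27
  row 3: b31 a2 a3 b34 b35 a6 a7
  row 4: b41 b42 a3 b44 a5 b46 b47
Rows 2 and 4 agree on G; apply G→J and equate their J entries.
Rows 2 and 4 agree on I; apply I→E and equate their E entries.
No row becomes fully distinguished — the join is lossy.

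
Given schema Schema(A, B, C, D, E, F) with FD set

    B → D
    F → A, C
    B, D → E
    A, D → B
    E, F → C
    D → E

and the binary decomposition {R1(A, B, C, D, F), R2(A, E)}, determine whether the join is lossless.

No

Common attributes: R1 ∩ R2 = {A}.
No dependency enlarges {A}, so (A)⁺ = {A}.
The closure contains neither all of R1 = {A, B, C, D, F} nor all of R2 = {A, E}, so the common attributes are not a superkey of either fragment. The join is lossy.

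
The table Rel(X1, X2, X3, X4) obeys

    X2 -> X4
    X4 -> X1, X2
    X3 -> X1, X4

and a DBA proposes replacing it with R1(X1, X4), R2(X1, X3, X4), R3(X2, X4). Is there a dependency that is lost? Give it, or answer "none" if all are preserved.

X2 → X4 lies within R3.
X4 → X1, X2: restricted closure across fragments reaches X1, X2.
X3 → X1, X4 lies within R2.
Every dependency is enforceable on the fragments, so the decomposition is dependency-preserving.

none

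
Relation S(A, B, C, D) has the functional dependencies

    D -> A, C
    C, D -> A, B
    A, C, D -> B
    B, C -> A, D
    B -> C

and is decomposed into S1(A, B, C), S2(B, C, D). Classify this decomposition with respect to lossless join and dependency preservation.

Lossless test: (B, C)⁺ = {A, B, C, D}, which contains all of one fragment — lossless.
Dependency preservation: D → A, C; C, D → A, B; A, C, D → B; B, C → A, D are not contained in any single fragment, but the restricted closure of each left-hand side across the fragments still reaches the right-hand side; the remaining FDs each lie inside some fragment. All dependencies are preserved.

lossless and dependency-preserving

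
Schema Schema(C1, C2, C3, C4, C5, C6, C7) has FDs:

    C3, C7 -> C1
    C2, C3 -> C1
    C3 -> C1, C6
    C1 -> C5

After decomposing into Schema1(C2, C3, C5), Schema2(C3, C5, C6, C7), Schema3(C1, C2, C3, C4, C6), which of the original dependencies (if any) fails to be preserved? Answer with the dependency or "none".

C1 -> C5

Check C1 → C5: no single fragment contains all of {C1, C5}, and the restricted closure of {C1} across the fragments never reaches {C5}.
C3, C7 → C1 is preserved.
C2, C3 → C1 is preserved.
C3 → C1, C6 is preserved.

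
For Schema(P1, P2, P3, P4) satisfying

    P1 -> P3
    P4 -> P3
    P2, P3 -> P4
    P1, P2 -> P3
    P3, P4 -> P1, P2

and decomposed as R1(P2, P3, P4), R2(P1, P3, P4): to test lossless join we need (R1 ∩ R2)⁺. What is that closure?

R1 ∩ R2 = {P3, P4}.
P3, P4 → P1, P2 applies, adding P1, P2
Closure: {P1, P2, P3, P4}.

P1, P2, P3, P4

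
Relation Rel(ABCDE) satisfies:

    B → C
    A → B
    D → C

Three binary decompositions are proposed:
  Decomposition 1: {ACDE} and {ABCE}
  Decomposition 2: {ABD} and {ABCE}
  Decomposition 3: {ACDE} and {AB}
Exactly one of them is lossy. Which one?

Decomposition 1: common = {ACE}, closure = {ABCE} → lossless.
Decomposition 2: common = {AB}, closure = {ABC} → lossy.
Decomposition 3: common = {A}, closure = {ABC} → lossless.

Decomposition 2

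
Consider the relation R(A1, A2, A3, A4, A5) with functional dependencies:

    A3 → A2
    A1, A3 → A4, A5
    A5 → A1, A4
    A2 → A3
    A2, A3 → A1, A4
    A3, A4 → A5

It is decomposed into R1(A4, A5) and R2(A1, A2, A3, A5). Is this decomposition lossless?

Yes

Common attributes: R1 ∩ R2 = {A5}.
Closure of {A5}: A5 → A1, A4 applies, adding A1, A4. So (A5)⁺ = {A1, A4, A5}.
This closure contains every attribute of R1, so R1 ∩ R2 → R1. The join is lossless.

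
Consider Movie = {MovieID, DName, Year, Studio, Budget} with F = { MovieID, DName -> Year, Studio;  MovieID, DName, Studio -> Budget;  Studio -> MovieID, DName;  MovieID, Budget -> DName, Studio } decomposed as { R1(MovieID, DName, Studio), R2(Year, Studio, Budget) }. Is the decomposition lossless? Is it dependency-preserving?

Lossless test: (Studio)⁺ = {MovieID, DName, Year, Studio, Budget}, which contains all of one fragment — lossless.
Dependency preservation: the restricted closure of {MovieID, Budget} across the fragments never reaches {DName, Studio}, so MovieID, Budget → DName, Studio cannot be enforced without a join — not preserved.

lossless but not dependency-preserving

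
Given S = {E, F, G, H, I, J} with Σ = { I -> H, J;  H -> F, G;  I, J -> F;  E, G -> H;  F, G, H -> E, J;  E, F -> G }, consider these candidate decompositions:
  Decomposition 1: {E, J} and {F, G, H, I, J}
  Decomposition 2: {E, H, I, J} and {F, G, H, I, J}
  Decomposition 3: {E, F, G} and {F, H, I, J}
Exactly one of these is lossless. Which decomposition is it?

Decomposition 2

Decomposition 1: common = {J}, closure = {J} → lossy.
Decomposition 2: common = {H, I, J}, closure = {E, F, G, H, I, J} → lossless.
Decomposition 3: common = {F}, closure = {F} → lossy.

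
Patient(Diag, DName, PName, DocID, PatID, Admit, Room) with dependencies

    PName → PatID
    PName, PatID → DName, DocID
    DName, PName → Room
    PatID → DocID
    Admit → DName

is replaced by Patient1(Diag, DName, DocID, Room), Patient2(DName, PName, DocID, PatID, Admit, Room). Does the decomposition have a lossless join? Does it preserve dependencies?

lossy but dependency-preserving

Lossless test: (DName, DocID, Room)⁺ = {DName, DocID, Room}, which is a superkey of neither fragment — lossy.
Dependency preservation: every FD's attributes lie within a single fragment, so each can be enforced locally — preserved.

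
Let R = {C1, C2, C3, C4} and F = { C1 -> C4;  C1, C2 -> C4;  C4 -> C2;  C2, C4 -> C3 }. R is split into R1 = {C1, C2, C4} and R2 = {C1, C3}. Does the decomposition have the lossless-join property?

Common attributes: R1 ∩ R2 = {C1}.
Closure of {C1}: C1 → C4 applies, adding C4; C4 → C2 applies, adding C2; C2, C4 → C3 applies, adding C3. So (C1)⁺ = {C1, C2, C3, C4}.
This closure contains every attribute of R1, so R1 ∩ R2 → R1. The join is lossless.

Yes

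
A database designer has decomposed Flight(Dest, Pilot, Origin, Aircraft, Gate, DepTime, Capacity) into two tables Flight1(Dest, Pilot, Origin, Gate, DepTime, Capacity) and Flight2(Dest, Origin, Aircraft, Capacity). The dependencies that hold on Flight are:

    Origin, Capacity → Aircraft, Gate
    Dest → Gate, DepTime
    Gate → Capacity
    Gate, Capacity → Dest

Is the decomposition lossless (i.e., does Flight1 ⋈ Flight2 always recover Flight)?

Yes

Common attributes: Flight1 ∩ Flight2 = {Dest, Origin, Capacity}.
Closure of {Dest, Origin, Capacity}: Origin, Capacity → Aircraft, Gate applies, adding Aircraft, Gate; Dest → Gate, DepTime applies, adding DepTime. So (Dest, Origin, Capacity)⁺ = {Dest, Origin, Aircraft, Gate, DepTime, Capacity}.
This closure contains every attribute of Flight2, so Flight1 ∩ Flight2 → Flight2. The join is lossless.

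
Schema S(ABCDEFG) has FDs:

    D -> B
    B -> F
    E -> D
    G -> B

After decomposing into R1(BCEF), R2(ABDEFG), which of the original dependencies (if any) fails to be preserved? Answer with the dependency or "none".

D → B lies within R2.
B → F lies within R1.
E → D lies within R2.
G → B lies within R2.
Every dependency is enforceable on the fragments, so the decomposition is dependency-preserving.

none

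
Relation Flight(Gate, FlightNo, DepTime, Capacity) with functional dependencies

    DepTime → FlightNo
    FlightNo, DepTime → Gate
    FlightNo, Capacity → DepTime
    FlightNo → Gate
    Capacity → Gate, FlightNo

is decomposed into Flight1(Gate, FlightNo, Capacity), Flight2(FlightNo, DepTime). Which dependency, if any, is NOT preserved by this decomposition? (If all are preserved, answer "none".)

FlightNo, Capacity → DepTime

Check FlightNo, Capacity → DepTime: no single fragment contains all of {FlightNo, DepTime, Capacity}, and the restricted closure of {FlightNo, Capacity} across the fragments never reaches {DepTime}.
DepTime → FlightNo is preserved.
FlightNo, DepTime → Gate is preserved.
FlightNo → Gate is preserved.
Capacity → Gate, FlightNo is preserved.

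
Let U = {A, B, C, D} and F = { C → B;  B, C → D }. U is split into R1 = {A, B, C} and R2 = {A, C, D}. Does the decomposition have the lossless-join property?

Common attributes: R1 ∩ R2 = {A, C}.
Closure of {A, C}: C → B applies, adding B; B, C → D applies, adding D. So (A, C)⁺ = {A, B, C, D}.
This closure contains every attribute of R1, so R1 ∩ R2 → R1. The join is lossless.

Yes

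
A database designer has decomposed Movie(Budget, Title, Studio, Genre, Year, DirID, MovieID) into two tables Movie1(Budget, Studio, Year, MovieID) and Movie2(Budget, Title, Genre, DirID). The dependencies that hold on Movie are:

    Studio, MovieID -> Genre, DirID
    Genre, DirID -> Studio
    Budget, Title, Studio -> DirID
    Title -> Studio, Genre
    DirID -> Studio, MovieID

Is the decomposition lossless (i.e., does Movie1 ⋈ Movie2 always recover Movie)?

Common attributes: Movie1 ∩ Movie2 = {Budget}.
No dependency enlarges {Budget}, so (Budget)⁺ = {Budget}.
The closure contains neither all of Movie1 = {Budget, Studio, Year, MovieID} nor all of Movie2 = {Budget, Title, Genre, DirID}, so the common attributes are not a superkey of either fragment. The join is lossy.

No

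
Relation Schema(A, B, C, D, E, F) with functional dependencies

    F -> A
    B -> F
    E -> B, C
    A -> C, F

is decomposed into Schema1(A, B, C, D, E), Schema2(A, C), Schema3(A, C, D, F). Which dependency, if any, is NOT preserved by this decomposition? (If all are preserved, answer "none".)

F → A lies within Schema3.
B → F: restricted closure across fragments reaches F.
E → B, C lies within Schema1.
A → C, F lies within Schema3.
Every dependency is enforceable on the fragments, so the decomposition is dependency-preserving.

none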